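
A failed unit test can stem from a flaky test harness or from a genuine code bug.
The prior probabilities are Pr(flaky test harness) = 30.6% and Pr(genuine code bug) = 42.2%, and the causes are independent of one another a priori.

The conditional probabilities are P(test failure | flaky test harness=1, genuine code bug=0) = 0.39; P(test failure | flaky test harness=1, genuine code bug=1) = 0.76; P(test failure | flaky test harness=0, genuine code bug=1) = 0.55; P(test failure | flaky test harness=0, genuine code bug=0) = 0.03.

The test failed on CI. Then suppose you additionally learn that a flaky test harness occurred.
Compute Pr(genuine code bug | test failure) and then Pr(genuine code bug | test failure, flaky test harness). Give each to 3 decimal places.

Pr(genuine code bug | test failure) ≈ 0.762; Pr(genuine code bug | test failure, flaky test harness) ≈ 0.587

For the numerator, keep only genuine code bug=true terms: 0.161077 + 0.098140 = 0.259217
Normalizer over all consistent configurations: 0.03·0.694·0.578 + 0.55·0.694·0.422 + 0.39·0.306·0.578 + 0.76·0.306·0.422 = 0.340230
P(genuine code bug | test failure) = 0.259217/0.340230 ≈ 0.762

Now condition on the additional information:
For the numerator, keep only genuine code bug=true terms: 0.76*0.422 = 0.320720
Normalizer over all consistent configurations: 0.39*0.578 + 0.76*0.422 = 0.546140
P(genuine code bug | test failure, flaky test harness) = 0.320720/0.546140 ≈ 0.587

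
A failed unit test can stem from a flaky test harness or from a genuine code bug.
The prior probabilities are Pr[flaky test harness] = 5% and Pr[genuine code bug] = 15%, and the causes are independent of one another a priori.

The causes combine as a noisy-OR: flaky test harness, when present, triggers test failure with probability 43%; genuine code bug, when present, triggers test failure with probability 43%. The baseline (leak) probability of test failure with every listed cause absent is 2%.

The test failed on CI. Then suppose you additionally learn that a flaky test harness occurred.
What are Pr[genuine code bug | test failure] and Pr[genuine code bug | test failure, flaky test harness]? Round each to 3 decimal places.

Pr[genuine code bug | test failure] ≈ 0.661; Pr[genuine code bug | test failure, flaky test harness] ≈ 0.214

Under noisy-OR, P(test failure | causes) = 1 − (1−0.02)·∏(1−qᵢ) over the active causes.
P(test failure) = 0.02*0.95*0.85 + 0.4414*0.95*0.15 + 0.4414*0.05*0.85 + 0.681598*0.05*0.15 = 0.016150 + 0.062899 + 0.018760 + 0.005112 = 0.102921
The genuine code bug-present share is 0.062899 + 0.005112 = 0.068011.
Hence the posterior is 0.068011/0.102921 ≈ 0.661.

Now also conditioning on flaky test harness=true:
Weight on genuine code bug=true, given the evidence: 0.681598·0.15 = 0.102240
The normalizing constant is 0.4414·0.85 + 0.681598·0.15 = 0.477430
P(genuine code bug | test failure, flaky test harness) = 0.102240/0.477430 ≈ 0.214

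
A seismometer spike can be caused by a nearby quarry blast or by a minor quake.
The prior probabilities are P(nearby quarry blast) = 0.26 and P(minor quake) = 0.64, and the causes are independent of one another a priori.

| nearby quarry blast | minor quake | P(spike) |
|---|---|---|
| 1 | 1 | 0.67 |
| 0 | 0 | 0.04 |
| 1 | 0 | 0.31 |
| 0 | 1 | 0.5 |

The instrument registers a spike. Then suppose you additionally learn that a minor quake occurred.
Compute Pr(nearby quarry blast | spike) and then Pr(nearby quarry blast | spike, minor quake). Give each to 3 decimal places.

Pr(nearby quarry blast | spike) ≈ 0.362; Pr(nearby quarry blast | spike, minor quake) ≈ 0.320

Sum P(spike|·) weighted by the priors over the 4 (nearby quarry blast, minor quake) configurations:
  P(spike) = 0.04·0.74·0.36 + 0.5·0.74·0.64 + 0.31·0.26·0.36 + 0.67·0.26·0.64
        = 0.010656 + 0.236800 + 0.029016 + 0.111488 = 0.387960
Keeping only the nearby quarry blast-present terms gives 0.140504, so
  P(nearby quarry blast | spike) = 0.140504 / 0.387960 ≈ 0.362

Now condition on the additional information:
P(spike | minor quake) = 0.5*0.74 + 0.67*0.26 = 0.370000 + 0.174200 = 0.544200
Of this, 0.174200 comes from 0.67*0.26 (the nearby quarry blast=true cases).
So P(nearby quarry blast | spike, minor quake) = 0.174200/0.544200 ≈ 0.320.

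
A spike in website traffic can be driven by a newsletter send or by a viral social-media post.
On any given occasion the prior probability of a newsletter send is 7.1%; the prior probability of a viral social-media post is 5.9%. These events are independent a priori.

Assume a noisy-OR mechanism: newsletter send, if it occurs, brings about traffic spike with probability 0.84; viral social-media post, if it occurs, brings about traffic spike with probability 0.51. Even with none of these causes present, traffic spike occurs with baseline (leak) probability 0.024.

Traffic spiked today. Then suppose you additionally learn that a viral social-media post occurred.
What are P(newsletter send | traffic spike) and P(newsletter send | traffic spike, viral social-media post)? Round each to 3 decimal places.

Under noisy-OR, P(traffic spike | causes) = 1 − (1−0.024)·∏(1−qᵢ) over the active causes.
P(traffic spike) = 0.024·0.929·0.941 + 0.52176·0.929·0.059 + 0.84384·0.071·0.941 + 0.923482·0.071·0.059 = 0.020981 + 0.028598 + 0.056378 + 0.003868 = 0.109825
Of this, 0.060246 comes from 0.056378 + 0.003868 (the newsletter send=true cases).
P(newsletter send | traffic spike) = 0.060246 / 0.109825 ≈ 0.549

With the extra evidence:
P(traffic spike | viral social-media post) = 0.52176*0.929 + 0.923482*0.071 = 0.484715 + 0.065567 = 0.550282
Restricting to configurations with newsletter send present: 0.923482*0.071 = 0.065567.
P(newsletter send | traffic spike, viral social-media post) = 0.065567 / 0.550282 ≈ 0.119
This is intercausal reasoning (explaining away): once viral social-media post accounts for the traffic spike, newsletter send becomes less likely.

P(newsletter send | traffic spike) ≈ 0.549; P(newsletter send | traffic spike, viral social-media post) ≈ 0.119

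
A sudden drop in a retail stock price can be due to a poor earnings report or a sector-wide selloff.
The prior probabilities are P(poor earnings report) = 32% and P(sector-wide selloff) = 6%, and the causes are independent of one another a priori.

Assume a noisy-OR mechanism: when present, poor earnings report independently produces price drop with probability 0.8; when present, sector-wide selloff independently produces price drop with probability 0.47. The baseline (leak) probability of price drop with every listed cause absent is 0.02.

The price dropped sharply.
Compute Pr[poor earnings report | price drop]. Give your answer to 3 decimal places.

Pr[poor earnings report | price drop] ≈ 0.889

Under noisy-OR, P(price drop | causes) = 1 − (1−0.02)·∏(1−qᵢ) over the active causes.
P(price drop) = 0.02×0.68×0.94 + 0.4806×0.68×0.06 + 0.804×0.32×0.94 + 0.89612×0.32×0.06 = 0.012784 + 0.019608 + 0.241843 + 0.017206 = 0.291441
Of this, 0.259049 comes from 0.241843 + 0.017206 (the poor earnings report=true cases).
So P(poor earnings report | price drop) = 0.259049/0.291441 ≈ 0.889.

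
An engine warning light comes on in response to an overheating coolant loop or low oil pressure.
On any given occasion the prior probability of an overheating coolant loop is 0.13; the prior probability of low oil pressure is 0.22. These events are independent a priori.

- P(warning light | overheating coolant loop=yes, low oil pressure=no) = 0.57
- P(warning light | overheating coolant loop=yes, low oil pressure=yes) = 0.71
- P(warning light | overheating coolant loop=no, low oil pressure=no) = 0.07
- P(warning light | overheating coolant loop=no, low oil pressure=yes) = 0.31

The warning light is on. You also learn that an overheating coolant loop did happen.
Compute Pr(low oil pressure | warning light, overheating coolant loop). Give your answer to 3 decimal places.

Pr(low oil pressure | warning light, overheating coolant loop) ≈ 0.260

For the numerator, keep only low oil pressure=true terms: 0.71·0.22 = 0.156200
Denominator P(warning light | overheating coolant loop): 0.57·0.78 + 0.71·0.22 = 0.600800
P(low oil pressure | warning light, overheating coolant loop) = 0.156200/0.600800 ≈ 0.260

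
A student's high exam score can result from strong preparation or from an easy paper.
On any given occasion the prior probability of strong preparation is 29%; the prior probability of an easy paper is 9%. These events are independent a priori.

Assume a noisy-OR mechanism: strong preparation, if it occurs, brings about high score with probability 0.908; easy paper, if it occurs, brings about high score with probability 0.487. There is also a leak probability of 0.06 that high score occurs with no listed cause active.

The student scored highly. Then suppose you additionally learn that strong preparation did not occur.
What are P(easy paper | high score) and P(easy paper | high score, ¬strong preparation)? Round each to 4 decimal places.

P(easy paper | high score) ≈ 0.1717; P(easy paper | high score, ¬strong preparation) ≈ 0.4605

Under noisy-OR, P(high score | causes) = 1 − (1−0.06)·∏(1−qᵢ) over the active causes.
P(high score) = 0.06×0.71×0.91 + 0.51778×0.71×0.09 + 0.91352×0.29×0.91 + 0.955636×0.29×0.09 = 0.038766 + 0.033086 + 0.241078 + 0.024942 = 0.337872
Restricting to configurations with easy paper present: 0.033086 + 0.024942 = 0.058028.
Hence the posterior is 0.058028/0.337872 ≈ 0.1717.

Now condition on the additional information:
Sum P(high score|·) weighted by the priors over both values of easy paper:
  P(high score | ¬strong preparation) = 0.06*0.91 + 0.51778*0.09
        = 0.054600 + 0.046600 = 0.101200
Configurations with easy paper contribute 0.046600, so
  P(easy paper | high score, ¬strong preparation) = 0.046600 / 0.101200 ≈ 0.4605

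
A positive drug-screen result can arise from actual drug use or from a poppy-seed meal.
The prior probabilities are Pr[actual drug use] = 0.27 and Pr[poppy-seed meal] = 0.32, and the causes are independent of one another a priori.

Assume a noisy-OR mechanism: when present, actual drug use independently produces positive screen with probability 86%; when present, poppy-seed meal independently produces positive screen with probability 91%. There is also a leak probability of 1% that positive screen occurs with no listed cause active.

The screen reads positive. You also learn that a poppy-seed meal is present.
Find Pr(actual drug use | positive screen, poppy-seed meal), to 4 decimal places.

Pr(actual drug use | positive screen, poppy-seed meal) ≈ 0.2862

Under noisy-OR, P(positive screen | causes) = 1 − (1−0.01)·∏(1−qᵢ) over the active causes.
Enumerate both values of actual drug use and weight by the priors:
  P(positive screen | poppy-seed meal) = 0.9109·0.73 + 0.987526·0.27
        = 0.664957 + 0.266632 = 0.931589
Keeping only the actual drug use-present terms gives 0.266632, so
  P(actual drug use | positive screen, poppy-seed meal) = 0.266632 / 0.931589 ≈ 0.2862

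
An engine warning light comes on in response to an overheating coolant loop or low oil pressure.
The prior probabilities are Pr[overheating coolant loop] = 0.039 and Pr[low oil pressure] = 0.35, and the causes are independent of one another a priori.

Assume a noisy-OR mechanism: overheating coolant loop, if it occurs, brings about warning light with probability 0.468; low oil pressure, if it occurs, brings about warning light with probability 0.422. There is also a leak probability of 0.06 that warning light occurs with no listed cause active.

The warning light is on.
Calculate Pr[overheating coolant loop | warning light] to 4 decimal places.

Pr[overheating coolant loop | warning light] ≈ 0.1048

Under noisy-OR, P(warning light | causes) = 1 − (1−0.06)·∏(1−qᵢ) over the active causes.
For the numerator, keep only overheating coolant loop=true terms: 0.012673 + 0.009705 = 0.022378
Denominator P(warning light): 0.06×0.961×0.65 + 0.45668×0.961×0.35 + 0.49992×0.039×0.65 + 0.710954×0.039×0.35 = 0.213461
P(overheating coolant loop | warning light) = 0.022378/0.213461 ≈ 0.1048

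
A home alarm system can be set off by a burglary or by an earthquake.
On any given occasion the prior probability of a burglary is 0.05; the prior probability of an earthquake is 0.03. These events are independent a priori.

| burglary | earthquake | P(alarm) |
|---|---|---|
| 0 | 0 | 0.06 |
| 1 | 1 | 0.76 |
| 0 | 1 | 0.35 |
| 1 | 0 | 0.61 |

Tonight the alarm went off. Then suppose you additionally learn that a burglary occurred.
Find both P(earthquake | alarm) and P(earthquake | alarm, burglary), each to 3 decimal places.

P(alarm) = 0.06·0.95·0.97 + 0.35·0.95·0.03 + 0.61·0.05·0.97 + 0.76·0.05·0.03 = 0.055290 + 0.009975 + 0.029585 + 0.001140 = 0.095990
The earthquake-present share is 0.009975 + 0.001140 = 0.011115.
So P(earthquake | alarm) = 0.011115/0.095990 ≈ 0.116.

Now condition on the additional information:
Enumerate both values of earthquake and weight by the priors:
  P(alarm | burglary) = 0.61*0.97 + 0.76*0.03
        = 0.591700 + 0.022800 = 0.614500
The terms with earthquake present sum to 0.022800, so
  P(earthquake | alarm, burglary) = 0.022800 / 0.614500 ≈ 0.037

P(earthquake | alarm) ≈ 0.116; P(earthquake | alarm, burglary) ≈ 0.037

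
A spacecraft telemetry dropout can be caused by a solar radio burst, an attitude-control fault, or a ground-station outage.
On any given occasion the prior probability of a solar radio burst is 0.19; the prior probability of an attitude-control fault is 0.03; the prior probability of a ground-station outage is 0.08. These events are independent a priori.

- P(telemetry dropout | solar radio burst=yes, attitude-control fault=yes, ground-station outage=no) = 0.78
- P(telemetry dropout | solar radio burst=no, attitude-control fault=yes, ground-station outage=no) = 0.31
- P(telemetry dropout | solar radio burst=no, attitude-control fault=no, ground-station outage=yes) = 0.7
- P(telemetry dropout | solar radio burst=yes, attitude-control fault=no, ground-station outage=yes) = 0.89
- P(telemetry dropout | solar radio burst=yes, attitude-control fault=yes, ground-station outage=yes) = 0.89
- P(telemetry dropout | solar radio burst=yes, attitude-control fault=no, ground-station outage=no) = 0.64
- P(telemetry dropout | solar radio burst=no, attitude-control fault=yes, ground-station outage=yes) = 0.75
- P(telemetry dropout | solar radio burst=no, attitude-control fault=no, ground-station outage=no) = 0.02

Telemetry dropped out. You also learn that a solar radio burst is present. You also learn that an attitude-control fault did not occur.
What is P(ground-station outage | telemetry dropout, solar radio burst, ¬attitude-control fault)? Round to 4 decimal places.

P(ground-station outage | telemetry dropout, solar radio burst, ¬attitude-control fault) ≈ 0.1079

For the numerator, keep only ground-station outage=true terms: 0.89*0.08 = 0.071200
Denominator P(telemetry dropout | solar radio burst, ¬attitude-control fault): 0.64*0.92 + 0.89*0.08 = 0.660000
Posterior = 0.071200 / 0.660000 ≈ 0.1079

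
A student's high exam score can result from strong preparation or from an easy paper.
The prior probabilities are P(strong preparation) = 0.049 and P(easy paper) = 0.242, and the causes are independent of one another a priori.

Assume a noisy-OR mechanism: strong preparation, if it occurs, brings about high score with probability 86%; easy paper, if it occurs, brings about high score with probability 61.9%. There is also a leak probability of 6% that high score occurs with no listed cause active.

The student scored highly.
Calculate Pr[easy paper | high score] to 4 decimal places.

Pr[easy paper | high score] ≈ 0.6780

Under noisy-OR, P(high score | causes) = 1 − (1−0.06)·∏(1−qᵢ) over the active causes.
Weight on easy paper=true, given the evidence: 0.147719 + 0.011263 = 0.158982
The normalizing constant is 0.06·0.951·0.758 + 0.64186·0.951·0.242 + 0.8684·0.049·0.758 + 0.94986·0.049·0.242 = 0.234487
Posterior = 0.158982 / 0.234487 ≈ 0.6780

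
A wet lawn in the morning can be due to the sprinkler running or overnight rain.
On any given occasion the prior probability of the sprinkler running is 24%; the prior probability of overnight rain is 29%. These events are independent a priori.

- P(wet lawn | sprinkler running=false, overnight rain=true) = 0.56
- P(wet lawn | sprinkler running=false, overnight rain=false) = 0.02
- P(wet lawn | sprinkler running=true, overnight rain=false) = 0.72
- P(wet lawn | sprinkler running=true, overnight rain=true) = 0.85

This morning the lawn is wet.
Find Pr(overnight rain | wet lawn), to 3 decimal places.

Pr(overnight rain | wet lawn) ≈ 0.578

Numerator (weight on configurations with overnight rain): 0.123424 + 0.059160 = 0.182584
Normalizer over all consistent configurations: 0.02*0.76*0.71 + 0.56*0.76*0.29 + 0.72*0.24*0.71 + 0.85*0.24*0.29 = 0.316064
Posterior = 0.182584 / 0.316064 ≈ 0.578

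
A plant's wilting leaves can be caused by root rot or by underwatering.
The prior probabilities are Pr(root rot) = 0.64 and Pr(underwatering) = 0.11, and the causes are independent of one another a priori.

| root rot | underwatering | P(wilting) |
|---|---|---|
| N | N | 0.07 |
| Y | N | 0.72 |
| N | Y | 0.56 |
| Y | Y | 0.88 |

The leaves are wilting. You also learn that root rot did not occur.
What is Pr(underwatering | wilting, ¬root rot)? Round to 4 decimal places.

Pr(underwatering | wilting, ¬root rot) ≈ 0.4972

P(wilting | ¬root rot) = 0.07×0.89 + 0.56×0.11 = 0.062300 + 0.061600 = 0.123900
The underwatering-present share is 0.56×0.11 = 0.061600.
P(underwatering | wilting, ¬root rot) = 0.061600 / 0.123900 ≈ 0.4972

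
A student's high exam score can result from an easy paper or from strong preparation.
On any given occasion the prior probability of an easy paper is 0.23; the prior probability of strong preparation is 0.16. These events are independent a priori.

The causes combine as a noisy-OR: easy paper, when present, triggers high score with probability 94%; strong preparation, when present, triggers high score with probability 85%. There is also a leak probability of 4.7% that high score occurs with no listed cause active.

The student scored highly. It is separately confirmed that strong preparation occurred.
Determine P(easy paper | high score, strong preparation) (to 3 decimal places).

P(easy paper | high score, strong preparation) ≈ 0.257

Under noisy-OR, P(high score | causes) = 1 − (1−0.047)·∏(1−qᵢ) over the active causes.
P(high score | strong preparation) = 0.85705×0.77 + 0.991423×0.23 = 0.659929 + 0.228027 = 0.887956
Of this, 0.228027 comes from 0.991423×0.23 (the easy paper=true cases).
P(easy paper | high score, strong preparation) = 0.228027 / 0.887956 ≈ 0.257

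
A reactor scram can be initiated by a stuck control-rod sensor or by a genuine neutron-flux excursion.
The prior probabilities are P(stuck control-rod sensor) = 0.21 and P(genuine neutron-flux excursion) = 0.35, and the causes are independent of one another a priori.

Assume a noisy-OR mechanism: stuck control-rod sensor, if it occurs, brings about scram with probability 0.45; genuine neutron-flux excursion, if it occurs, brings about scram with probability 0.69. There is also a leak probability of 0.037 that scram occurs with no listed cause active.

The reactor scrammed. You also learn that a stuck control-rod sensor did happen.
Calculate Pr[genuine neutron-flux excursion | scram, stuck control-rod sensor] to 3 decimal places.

Pr[genuine neutron-flux excursion | scram, stuck control-rod sensor] ≈ 0.489

Under noisy-OR, P(scram | causes) = 1 − (1−0.037)·∏(1−qᵢ) over the active causes.
For the numerator, keep only genuine neutron-flux excursion=true terms: 0.835808·0.35 = 0.292533
The normalizing constant is 0.47035·0.65 + 0.835808·0.35 = 0.598260
P(genuine neutron-flux excursion | scram, stuck control-rod sensor) = 0.292533/0.598260 ≈ 0.489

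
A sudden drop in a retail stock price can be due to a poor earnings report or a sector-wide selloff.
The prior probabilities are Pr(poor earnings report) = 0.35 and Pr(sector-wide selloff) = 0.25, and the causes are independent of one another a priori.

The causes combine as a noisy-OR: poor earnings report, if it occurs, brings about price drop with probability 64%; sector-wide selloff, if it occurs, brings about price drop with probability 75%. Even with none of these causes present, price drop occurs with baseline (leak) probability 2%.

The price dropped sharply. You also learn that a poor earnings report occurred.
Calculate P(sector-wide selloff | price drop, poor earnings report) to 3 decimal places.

Under noisy-OR, P(price drop | causes) = 1 − (1−0.02)·∏(1−qᵢ) over the active causes.
Enumerate both values of sector-wide selloff and weight by the priors:
  P(price drop | poor earnings report) = 0.6472·0.75 + 0.9118·0.25
        = 0.485400 + 0.227950 = 0.713350
The terms with sector-wide selloff present sum to 0.227950, so
  P(sector-wide selloff | price drop, poor earnings report) = 0.227950 / 0.713350 ≈ 0.320

P(sector-wide selloff | price drop, poor earnings report) ≈ 0.320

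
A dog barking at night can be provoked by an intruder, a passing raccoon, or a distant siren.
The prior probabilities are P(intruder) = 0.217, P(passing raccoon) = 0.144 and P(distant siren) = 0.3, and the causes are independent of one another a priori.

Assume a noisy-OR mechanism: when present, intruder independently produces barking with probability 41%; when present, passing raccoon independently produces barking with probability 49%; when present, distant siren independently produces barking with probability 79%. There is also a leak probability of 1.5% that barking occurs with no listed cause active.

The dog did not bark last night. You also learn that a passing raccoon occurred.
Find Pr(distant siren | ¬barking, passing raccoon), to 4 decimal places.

Pr(distant siren | ¬barking, passing raccoon) ≈ 0.0826

Under noisy-OR, P(barking | causes) = 1 − (1−0.015)·∏(1−qᵢ) over the active causes.
Numerator (weight on configurations with distant siren): 0.024781 + 0.004052 = 0.028833
Denominator P(¬barking | passing raccoon): 0.50235×0.783×0.7 + 0.105494×0.783×0.3 + 0.296387×0.217×0.7 + 0.062241×0.217×0.3 = 0.349192
P(distant siren | ¬barking, passing raccoon) = 0.028833/0.349192 ≈ 0.0826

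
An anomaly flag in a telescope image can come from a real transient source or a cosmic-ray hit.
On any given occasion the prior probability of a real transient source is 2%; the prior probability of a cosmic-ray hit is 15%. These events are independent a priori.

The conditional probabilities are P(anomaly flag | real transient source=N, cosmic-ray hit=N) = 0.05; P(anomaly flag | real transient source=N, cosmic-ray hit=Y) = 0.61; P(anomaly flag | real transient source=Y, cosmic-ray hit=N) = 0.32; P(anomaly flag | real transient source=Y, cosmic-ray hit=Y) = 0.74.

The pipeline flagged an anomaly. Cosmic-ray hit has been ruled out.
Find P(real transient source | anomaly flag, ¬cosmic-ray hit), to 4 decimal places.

By total probability over both values of real transient source:
  P(anomaly flag | ¬cosmic-ray hit) = 0.05*0.98 + 0.32*0.02
        = 0.049000 + 0.006400 = 0.055400
Configurations with real transient source contribute 0.006400, so
  P(real transient source | anomaly flag, ¬cosmic-ray hit) = 0.006400 / 0.055400 ≈ 0.1155

P(real transient source | anomaly flag, ¬cosmic-ray hit) ≈ 0.1155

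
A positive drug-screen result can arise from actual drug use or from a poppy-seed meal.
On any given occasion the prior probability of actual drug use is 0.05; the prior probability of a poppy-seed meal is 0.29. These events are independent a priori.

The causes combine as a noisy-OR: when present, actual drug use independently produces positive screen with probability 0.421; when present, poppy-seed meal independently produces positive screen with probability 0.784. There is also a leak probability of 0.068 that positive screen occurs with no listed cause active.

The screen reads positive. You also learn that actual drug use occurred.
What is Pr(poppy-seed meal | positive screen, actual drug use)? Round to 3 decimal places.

Under noisy-OR, P(positive screen | causes) = 1 − (1−0.068)·∏(1−qᵢ) over the active causes.
P(positive screen | actual drug use) = 0.460372·0.71 + 0.88344·0.29 = 0.326864 + 0.256198 = 0.583062
The poppy-seed meal-present share is 0.88344·0.29 = 0.256198.
P(poppy-seed meal | positive screen, actual drug use) = 0.256198 / 0.583062 ≈ 0.439

Pr(poppy-seed meal | positive screen, actual drug use) ≈ 0.439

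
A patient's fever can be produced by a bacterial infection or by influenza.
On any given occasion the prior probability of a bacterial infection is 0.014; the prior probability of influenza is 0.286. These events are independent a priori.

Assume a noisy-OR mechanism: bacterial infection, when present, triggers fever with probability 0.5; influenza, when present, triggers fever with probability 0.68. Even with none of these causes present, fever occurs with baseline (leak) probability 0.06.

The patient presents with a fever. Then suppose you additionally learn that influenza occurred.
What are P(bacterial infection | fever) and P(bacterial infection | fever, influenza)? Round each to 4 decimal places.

P(bacterial infection | fever) ≈ 0.0351; P(bacterial infection | fever, influenza) ≈ 0.0170

Under noisy-OR, P(fever | causes) = 1 − (1−0.06)·∏(1−qᵢ) over the active causes.
P(fever) = 0.06×0.986×0.714 + 0.6992×0.986×0.286 + 0.53×0.014×0.714 + 0.8496×0.014×0.286 = 0.042240 + 0.197172 + 0.005298 + 0.003402 = 0.248112
The bacterial infection-present share is 0.005298 + 0.003402 = 0.008700.
P(bacterial infection | fever) = 0.008700 / 0.248112 ≈ 0.0351

Now condition on the additional information:
By total probability over both values of bacterial infection:
  P(fever | influenza) = 0.6992*0.986 + 0.8496*0.014
        = 0.689411 + 0.011894 = 0.701305
The terms with bacterial infection present sum to 0.011894, so
  P(bacterial infection | fever, influenza) = 0.011894 / 0.701305 ≈ 0.0170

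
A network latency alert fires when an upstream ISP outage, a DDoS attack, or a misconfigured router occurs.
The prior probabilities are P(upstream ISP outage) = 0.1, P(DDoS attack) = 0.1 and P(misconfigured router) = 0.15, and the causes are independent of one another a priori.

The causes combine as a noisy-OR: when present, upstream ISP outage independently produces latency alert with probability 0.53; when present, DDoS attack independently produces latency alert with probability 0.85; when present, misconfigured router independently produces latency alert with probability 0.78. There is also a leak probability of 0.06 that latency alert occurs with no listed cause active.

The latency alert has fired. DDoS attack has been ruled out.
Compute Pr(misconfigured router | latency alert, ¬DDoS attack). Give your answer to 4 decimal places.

Pr(misconfigured router | latency alert, ¬DDoS attack) ≈ 0.5637

Under noisy-OR, P(latency alert | causes) = 1 − (1−0.06)·∏(1−qᵢ) over the active causes.
Numerator (weight on configurations with misconfigured router): 0.107082 + 0.013542 = 0.120624
Denominator P(latency alert | ¬DDoS attack): 0.06×0.9×0.85 + 0.7932×0.9×0.15 + 0.5582×0.1×0.85 + 0.902804×0.1×0.15 = 0.213971
P(misconfigured router | latency alert, ¬DDoS attack) = 0.120624/0.213971 ≈ 0.5637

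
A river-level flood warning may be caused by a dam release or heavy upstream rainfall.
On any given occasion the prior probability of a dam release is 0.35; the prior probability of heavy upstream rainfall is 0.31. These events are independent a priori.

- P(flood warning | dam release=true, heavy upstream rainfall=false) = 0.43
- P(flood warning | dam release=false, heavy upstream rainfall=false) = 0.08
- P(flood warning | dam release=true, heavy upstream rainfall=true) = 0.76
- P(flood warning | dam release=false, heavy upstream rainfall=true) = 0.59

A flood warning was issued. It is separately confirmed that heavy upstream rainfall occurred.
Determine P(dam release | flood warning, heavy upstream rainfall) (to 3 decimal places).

P(flood warning | heavy upstream rainfall) = 0.59*0.65 + 0.76*0.35 = 0.383500 + 0.266000 = 0.649500
The dam release-present share is 0.76*0.35 = 0.266000.
Hence the posterior is 0.266000/0.649500 ≈ 0.410.

P(dam release | flood warning, heavy upstream rainfall) ≈ 0.410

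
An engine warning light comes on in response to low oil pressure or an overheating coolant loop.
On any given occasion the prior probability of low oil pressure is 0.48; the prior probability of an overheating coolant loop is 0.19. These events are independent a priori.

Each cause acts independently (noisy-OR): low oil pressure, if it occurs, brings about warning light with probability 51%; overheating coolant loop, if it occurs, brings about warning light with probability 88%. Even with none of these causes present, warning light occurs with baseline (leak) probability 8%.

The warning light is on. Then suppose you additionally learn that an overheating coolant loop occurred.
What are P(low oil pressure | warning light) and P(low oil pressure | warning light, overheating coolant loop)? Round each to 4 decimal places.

Under noisy-OR, P(warning light | causes) = 1 − (1−0.08)·∏(1−qᵢ) over the active causes.
By total probability over the 4 (low oil pressure, overheating coolant loop) configurations:
  P(warning light) = 0.08×0.52×0.81 + 0.8896×0.52×0.19 + 0.5492×0.48×0.81 + 0.945904×0.48×0.19
        = 0.033696 + 0.087892 + 0.213529 + 0.086266 = 0.421383
Configurations with low oil pressure contribute 0.299795, so
  P(low oil pressure | warning light) = 0.299795 / 0.421383 ≈ 0.7115

With the extra evidence:
By total probability over both values of low oil pressure:
  P(warning light | overheating coolant loop) = 0.8896·0.52 + 0.945904·0.48
        = 0.462592 + 0.454034 = 0.916626
The terms with low oil pressure present sum to 0.454034, so
  P(low oil pressure | warning light, overheating coolant loop) = 0.454034 / 0.916626 ≈ 0.4953

P(low oil pressure | warning light) ≈ 0.7115; P(low oil pressure | warning light, overheating coolant loop) ≈ 0.4953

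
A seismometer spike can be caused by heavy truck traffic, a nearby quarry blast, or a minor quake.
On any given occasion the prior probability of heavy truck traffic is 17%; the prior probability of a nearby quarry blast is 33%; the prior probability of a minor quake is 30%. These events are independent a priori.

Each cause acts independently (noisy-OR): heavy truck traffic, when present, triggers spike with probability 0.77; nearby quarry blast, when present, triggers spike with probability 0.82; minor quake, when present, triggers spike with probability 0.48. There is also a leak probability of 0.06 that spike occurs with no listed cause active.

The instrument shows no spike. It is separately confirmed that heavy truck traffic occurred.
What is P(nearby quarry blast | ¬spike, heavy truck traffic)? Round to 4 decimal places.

Under noisy-OR, P(spike | causes) = 1 − (1−0.06)·∏(1−qᵢ) over the active causes.
For the numerator, keep only nearby quarry blast=true terms: 0.008990 + 0.002003 = 0.010993
The normalizing constant is 0.2162*0.67*0.7 + 0.112424*0.67*0.3 + 0.038916*0.33*0.7 + 0.020236*0.33*0.3 = 0.134988
P(nearby quarry blast | ¬spike, heavy truck traffic) = 0.010993/0.134988 ≈ 0.0814

P(nearby quarry blast | ¬spike, heavy truck traffic) ≈ 0.0814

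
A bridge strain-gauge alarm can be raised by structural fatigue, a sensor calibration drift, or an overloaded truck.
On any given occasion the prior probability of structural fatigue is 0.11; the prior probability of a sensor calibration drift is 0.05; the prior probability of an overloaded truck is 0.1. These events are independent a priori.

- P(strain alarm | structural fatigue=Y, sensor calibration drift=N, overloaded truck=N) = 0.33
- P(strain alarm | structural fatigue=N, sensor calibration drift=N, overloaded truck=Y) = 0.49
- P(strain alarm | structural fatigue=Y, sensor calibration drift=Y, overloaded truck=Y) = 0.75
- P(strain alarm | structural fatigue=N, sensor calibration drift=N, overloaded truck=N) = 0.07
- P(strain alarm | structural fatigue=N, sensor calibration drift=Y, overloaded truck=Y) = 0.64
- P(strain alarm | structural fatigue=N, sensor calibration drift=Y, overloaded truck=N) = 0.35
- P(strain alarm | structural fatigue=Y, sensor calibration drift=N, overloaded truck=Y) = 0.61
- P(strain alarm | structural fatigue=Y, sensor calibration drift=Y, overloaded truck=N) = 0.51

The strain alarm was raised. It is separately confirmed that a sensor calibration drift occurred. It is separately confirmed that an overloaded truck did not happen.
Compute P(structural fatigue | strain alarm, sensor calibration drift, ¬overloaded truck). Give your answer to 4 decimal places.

P(structural fatigue | strain alarm, sensor calibration drift, ¬overloaded truck) ≈ 0.1526

Enumerate both values of structural fatigue and weight by the priors:
  P(strain alarm | sensor calibration drift, ¬overloaded truck) = 0.35*0.89 + 0.51*0.11
        = 0.311500 + 0.056100 = 0.367600
Keeping only the structural fatigue-present terms gives 0.056100, so
  P(structural fatigue | strain alarm, sensor calibration drift, ¬overloaded truck) = 0.056100 / 0.367600 ≈ 0.1526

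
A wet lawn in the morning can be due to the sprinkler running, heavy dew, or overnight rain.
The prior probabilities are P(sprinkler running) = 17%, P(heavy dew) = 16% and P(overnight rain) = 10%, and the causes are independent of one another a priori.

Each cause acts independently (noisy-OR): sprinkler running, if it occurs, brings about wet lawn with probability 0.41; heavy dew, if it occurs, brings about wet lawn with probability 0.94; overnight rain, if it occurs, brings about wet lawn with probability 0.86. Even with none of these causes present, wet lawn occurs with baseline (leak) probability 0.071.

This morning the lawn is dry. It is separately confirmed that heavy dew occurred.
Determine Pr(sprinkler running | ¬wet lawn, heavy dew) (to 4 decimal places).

Pr(sprinkler running | ¬wet lawn, heavy dew) ≈ 0.1078

Under noisy-OR, P(wet lawn | causes) = 1 − (1−0.071)·∏(1−qᵢ) over the active causes.
P(¬wet lawn | heavy dew) = 0.05574*0.83*0.9 + 0.007804*0.83*0.1 + 0.032887*0.17*0.9 + 0.004604*0.17*0.1 = 0.041638 + 0.000648 + 0.005032 + 0.000078 = 0.047396
Restricting to configurations with sprinkler running present: 0.005032 + 0.000078 = 0.005110.
So P(sprinkler running | ¬wet lawn, heavy dew) = 0.005110/0.047396 ≈ 0.1078.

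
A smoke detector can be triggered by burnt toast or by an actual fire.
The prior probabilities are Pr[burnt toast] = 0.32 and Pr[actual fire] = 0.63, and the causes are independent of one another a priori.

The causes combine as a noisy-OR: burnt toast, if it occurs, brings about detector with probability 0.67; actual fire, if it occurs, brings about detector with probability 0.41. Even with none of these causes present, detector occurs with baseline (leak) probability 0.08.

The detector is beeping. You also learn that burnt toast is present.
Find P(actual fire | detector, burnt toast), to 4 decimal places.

P(actual fire | detector, burnt toast) ≈ 0.6674

Under noisy-OR, P(detector | causes) = 1 − (1−0.08)·∏(1−qᵢ) over the active causes.
Numerator (weight on configurations with actual fire): 0.820876*0.63 = 0.517152
Normalizer over all consistent configurations: 0.6964*0.37 + 0.820876*0.63 = 0.774820
P(actual fire | detector, burnt toast) = 0.517152/0.774820 ≈ 0.6674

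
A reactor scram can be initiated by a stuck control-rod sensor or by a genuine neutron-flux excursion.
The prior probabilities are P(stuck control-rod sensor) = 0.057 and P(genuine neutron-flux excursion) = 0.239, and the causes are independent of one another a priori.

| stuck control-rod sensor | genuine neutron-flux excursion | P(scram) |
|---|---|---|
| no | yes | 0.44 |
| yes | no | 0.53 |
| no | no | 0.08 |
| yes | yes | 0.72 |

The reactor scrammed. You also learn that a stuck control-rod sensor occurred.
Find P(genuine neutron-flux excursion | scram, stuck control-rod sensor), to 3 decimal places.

Weight on genuine neutron-flux excursion=true, given the evidence: 0.72×0.239 = 0.172080
The normalizing constant is 0.53×0.761 + 0.72×0.239 = 0.575410
Posterior = 0.172080 / 0.575410 ≈ 0.299

P(genuine neutron-flux excursion | scram, stuck control-rod sensor) ≈ 0.299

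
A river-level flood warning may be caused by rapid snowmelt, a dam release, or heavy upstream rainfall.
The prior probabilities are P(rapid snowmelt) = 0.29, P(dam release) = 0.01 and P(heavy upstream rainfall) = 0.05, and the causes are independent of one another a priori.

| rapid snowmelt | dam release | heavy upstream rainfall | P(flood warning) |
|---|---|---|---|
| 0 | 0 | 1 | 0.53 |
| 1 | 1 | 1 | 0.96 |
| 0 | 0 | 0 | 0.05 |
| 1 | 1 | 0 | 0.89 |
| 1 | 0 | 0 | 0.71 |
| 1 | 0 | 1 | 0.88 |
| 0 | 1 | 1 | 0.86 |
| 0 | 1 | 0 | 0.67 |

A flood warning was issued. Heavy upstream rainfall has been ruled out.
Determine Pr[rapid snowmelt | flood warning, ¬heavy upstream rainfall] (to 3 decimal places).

P(flood warning | ¬heavy upstream rainfall) = 0.05·0.71·0.99 + 0.67·0.71·0.01 + 0.71·0.29·0.99 + 0.89·0.29·0.01 = 0.035145 + 0.004757 + 0.203841 + 0.002581 = 0.246324
Of this, 0.206422 comes from 0.203841 + 0.002581 (the rapid snowmelt=true cases).
Hence the posterior is 0.206422/0.246324 ≈ 0.838.

Pr[rapid snowmelt | flood warning, ¬heavy upstream rainfall] ≈ 0.838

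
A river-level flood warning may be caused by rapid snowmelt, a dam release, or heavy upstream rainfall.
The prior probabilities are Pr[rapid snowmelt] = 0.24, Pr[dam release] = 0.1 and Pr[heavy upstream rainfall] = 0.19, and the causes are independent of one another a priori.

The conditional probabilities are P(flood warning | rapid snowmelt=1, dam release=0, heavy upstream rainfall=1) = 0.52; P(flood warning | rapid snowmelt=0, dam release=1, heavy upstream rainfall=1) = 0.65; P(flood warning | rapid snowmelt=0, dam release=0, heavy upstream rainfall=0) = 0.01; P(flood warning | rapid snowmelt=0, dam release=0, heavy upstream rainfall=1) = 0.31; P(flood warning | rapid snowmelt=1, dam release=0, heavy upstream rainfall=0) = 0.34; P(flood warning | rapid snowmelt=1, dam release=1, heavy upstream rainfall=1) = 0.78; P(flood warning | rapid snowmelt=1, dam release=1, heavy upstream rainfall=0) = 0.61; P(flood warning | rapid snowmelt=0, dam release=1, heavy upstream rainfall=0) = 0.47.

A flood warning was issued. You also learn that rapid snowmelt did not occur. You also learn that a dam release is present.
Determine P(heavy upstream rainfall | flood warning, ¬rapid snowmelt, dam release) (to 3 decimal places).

P(heavy upstream rainfall | flood warning, ¬rapid snowmelt, dam release) ≈ 0.245

Weight on heavy upstream rainfall=true, given the evidence: 0.65·0.19 = 0.123500
Normalizer over all consistent configurations: 0.47·0.81 + 0.65·0.19 = 0.504200
P(heavy upstream rainfall | flood warning, ¬rapid snowmelt, dam release) = 0.123500/0.504200 ≈ 0.245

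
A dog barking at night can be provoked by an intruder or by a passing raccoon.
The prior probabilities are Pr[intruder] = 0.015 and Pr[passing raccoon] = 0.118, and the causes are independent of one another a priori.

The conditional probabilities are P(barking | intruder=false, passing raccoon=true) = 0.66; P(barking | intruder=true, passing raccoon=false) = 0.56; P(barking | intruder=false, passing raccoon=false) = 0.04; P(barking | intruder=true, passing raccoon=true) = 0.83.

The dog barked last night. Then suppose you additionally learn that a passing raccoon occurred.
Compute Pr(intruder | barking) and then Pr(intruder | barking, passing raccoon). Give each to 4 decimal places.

Pr(intruder | barking) ≈ 0.0738; Pr(intruder | barking, passing raccoon) ≈ 0.0188

By total probability over the 4 (intruder, passing raccoon) configurations:
  P(barking) = 0.04×0.985×0.882 + 0.66×0.985×0.118 + 0.56×0.015×0.882 + 0.83×0.015×0.118
        = 0.034751 + 0.076712 + 0.007409 + 0.001469 = 0.120341
Keeping only the intruder-present terms gives 0.008878, so
  P(intruder | barking) = 0.008878 / 0.120341 ≈ 0.0738

Now condition on the additional information:
For the numerator, keep only intruder=true terms: 0.83·0.015 = 0.012450
Denominator P(barking | passing raccoon): 0.66·0.985 + 0.83·0.015 = 0.662550
Posterior = 0.012450 / 0.662550 ≈ 0.0188
— passing raccoon explains away the evidence for intruder.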